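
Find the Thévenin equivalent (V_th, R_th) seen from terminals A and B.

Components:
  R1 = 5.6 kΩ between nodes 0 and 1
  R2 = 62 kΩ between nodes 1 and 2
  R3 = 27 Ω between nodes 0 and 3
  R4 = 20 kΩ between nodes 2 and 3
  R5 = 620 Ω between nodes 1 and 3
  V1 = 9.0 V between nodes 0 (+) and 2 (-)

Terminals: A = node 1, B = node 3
Step 1 — V_th is the open-circuit voltage V_A - V_B (nothing connected across the terminals).
Nodal analysis, taking node 2 as the 0 V reference.
Source V1 fixes V_0 = 9 V.
KCL at each unknown node (sum of currents leaving = 0; resistances in Ω):
  Node 1: (V_1 - 9)/5600 + (V_1 - 0)/62000 + (V_1 - V_3)/620 = 0
  Node 3: (V_3 - 9)/27 + (V_3 - 0)/20000 + (V_3 - V_1)/620 = 0
Collecting terms (coefficients in siemens):
  0.001808·V_1 - 0.001613·V_3 = 0.001607
  0.0387·V_3 - 0.001613·V_1 = 0.3333
Determinant D = (0.001808)(0.0387) - (-0.001613)(-0.001613) = 0.00006735
V_1 = [(0.001607)(0.0387) - (-0.001613)(0.3333)]/D = 8.906 V
V_3 = [(0.001808)(0.3333) - (0.001607)(-0.001613)]/D = 8.984 V
V_th = V_1 - V_3 = 8.906 - 8.984 = -0.07863 V
Step 2 — R_th: zero the source — replace V1 by a short circuit (node 2 merges into node 0) — and find the resistance seen between A (node 1) and B (node 3).
Reduce the network between node 1 (A) and node 3 (B) by series/parallel combination:
  Rp1 = R1 ‖ R2 (parallel, both between nodes 0 and 1) = 1/(1/5600 + 1/62000) = 5136 Ω
  Rp2 = R3 ‖ R4 (parallel, both between nodes 0 and 3) = 1/(1/27 + 1/20000) = 26.96 Ω
  Rs1 = Rp1 + Rp2 (series, joined only at node 0) = 5136 + 26.96 = 5163 Ω
  Rp3 = R5 ‖ Rs1 (parallel, both between nodes 1 and 3) = 1/(1/620 + 1/5163) = 553.5 Ω
R_th = 553.5 Ω

Final answer: V_th = -0.07863 V, R_th = 553.5 Ω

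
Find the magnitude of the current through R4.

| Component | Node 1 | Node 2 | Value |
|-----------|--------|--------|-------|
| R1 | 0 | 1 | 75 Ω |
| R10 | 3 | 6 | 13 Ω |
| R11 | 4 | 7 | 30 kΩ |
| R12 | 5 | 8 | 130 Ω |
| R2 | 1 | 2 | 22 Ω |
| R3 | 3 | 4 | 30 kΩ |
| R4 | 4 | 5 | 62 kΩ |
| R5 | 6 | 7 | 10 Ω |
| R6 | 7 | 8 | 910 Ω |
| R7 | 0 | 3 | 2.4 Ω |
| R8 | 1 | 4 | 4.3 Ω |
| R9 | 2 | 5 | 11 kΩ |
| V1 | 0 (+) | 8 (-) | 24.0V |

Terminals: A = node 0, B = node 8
Nodal analysis, taking node 8 as the 0 V reference.
Source V1 fixes V_0 = 24 V.
KCL at each unknown node (sum of currents leaving = 0; resistances in Ω):
  Node 1: (V_1 - 24)/75 + (V_1 - V_2)/22 + (V_1 - V_4)/4.3 = 0
  Node 2: (V_2 - V_1)/22 + (V_2 - V_5)/11000 = 0
  Node 3: (V_3 - V_4)/30000 + (V_3 - 24)/2.4 + (V_3 - V_6)/13 = 0
  Node 4: (V_4 - V_3)/30000 + (V_4 - V_5)/62000 + (V_4 - V_1)/4.3 + (V_4 - V_7)/30000 = 0
  Node 5: (V_5 - V_4)/62000 + (V_5 - V_2)/11000 + (V_5 - 0)/130 = 0
  Node 6: (V_6 - V_7)/10 + (V_6 - V_3)/13 = 0
  Node 7: (V_7 - V_6)/10 + (V_7 - 0)/910 + (V_7 - V_4)/30000 = 0
Collecting terms (coefficients in siemens):
  0.2913·V_1 - 0.04545·V_2 - 0.2326·V_4 = 0.32
  0.04555·V_2 - 0.04545·V_1 - 0.00009091·V_5 = 0
  0.4936·V_3 - 0.00003333·V_4 - 0.07692·V_6 = 10
  0.2326·V_4 - 0.2326·V_1 - 0.00003333·V_3 - 0.00001613·V_5 - 0.00003333·V_7 = 0
  0.007799·V_5 - 0.00009091·V_2 - 0.00001613·V_4 = 0
  0.1769·V_6 - 0.07692·V_3 - 0.1·V_7 = 0
  0.1011·V_7 - 0.00003333·V_4 - 0.1·V_6 = 0
Solving these 7 simultaneous equations (Gaussian elimination) gives:
  V_1 = 23.81 V, V_2 = 23.76 V, V_3 = 23.94 V, V_4 = 23.81 V
  V_5 = 0.3262 V, V_6 = 23.61 V, V_7 = 23.35 V
I_R4 = (V_4 - V_5)/R4 = (23.81 - 0.3262)/62000 = 0.0003788 A
|I_R4| = 0.0003788 A

Final answer: |I_R4| = 0.0003788 A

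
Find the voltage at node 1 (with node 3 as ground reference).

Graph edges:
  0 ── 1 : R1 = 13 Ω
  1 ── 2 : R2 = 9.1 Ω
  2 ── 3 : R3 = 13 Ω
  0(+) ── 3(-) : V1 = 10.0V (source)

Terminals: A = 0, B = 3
Nodal analysis, taking node 3 as the 0 V reference.
Source V1 fixes V_0 = 10 V.
KCL at each unknown node (sum of currents leaving = 0; resistances in Ω):
  Node 1: (V_1 - 10)/13 + (V_1 - V_2)/9.1 = 0
  Node 2: (V_2 - V_1)/9.1 + (V_2 - 0)/13 = 0
Collecting terms (coefficients in siemens):
  0.1868·V_1 - 0.1099·V_2 = 0.7692
  0.1868·V_2 - 0.1099·V_1 = 0
Determinant D = (0.1868)(0.1868) - (-0.1099)(-0.1099) = 0.02282
V_1 = [(0.7692)(0.1868) - (-0.1099)(0)]/D = 6.296 V
V_2 = [(0.1868)(0) - (0.7692)(-0.1099)]/D = 3.704 V
The requested potential is V_1 = 6.296 V.

Final answer: V_1 = 6.296 V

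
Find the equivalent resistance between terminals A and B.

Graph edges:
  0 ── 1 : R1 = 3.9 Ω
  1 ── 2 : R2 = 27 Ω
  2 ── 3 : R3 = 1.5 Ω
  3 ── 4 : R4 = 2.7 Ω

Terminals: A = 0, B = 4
Reduce the network between node 0 (A) and node 4 (B) by series/parallel combination:
  Rs1 = R1 + R2 (series, joined only at node 1) = 3.9 + 27 = 30.9 Ω
  Rs2 = R3 + Rs1 (series, joined only at node 2) = 1.5 + 30.9 = 32.4 Ω
  Rs3 = R4 + Rs2 (series, joined only at node 3) = 2.7 + 32.4 = 35.1 Ω
R_eq = 35.1 Ω

Final answer: 35.1 Ω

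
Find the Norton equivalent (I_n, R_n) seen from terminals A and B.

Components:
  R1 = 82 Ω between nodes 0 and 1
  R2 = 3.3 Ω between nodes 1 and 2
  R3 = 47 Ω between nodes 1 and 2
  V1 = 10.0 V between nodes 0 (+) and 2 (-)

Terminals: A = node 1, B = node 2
Find the Thévenin equivalent first; then I_n = V_th/R_th and R_n = R_th.
Step 1 — V_th is the open-circuit voltage V_A - V_B (nothing connected across the terminals).
Nodal analysis, taking node 2 as the 0 V reference.
Source V1 fixes V_0 = 10 V.
KCL at each unknown node (sum of currents leaving = 0; resistances in Ω):
  Node 1: (V_1 - 10)/82 + (V_1 - 0)/3.3 + (V_1 - 0)/47 = 0
Collecting terms: 0.3365 × V_1 = 0.122  =>  V_1 = 0.3624 V
V_th = V_1 - V_2 = 0.3624 - 0 = 0.3624 V
Step 2 — R_th: zero the source — replace V1 by a short circuit (node 2 merges into node 0) — and find the resistance seen between A (node 1) and B (node 0).
Reduce the network between node 1 (A) and node 0 (B) by series/parallel combination:
  Rp1 = R1 ‖ R2 ‖ R3 (parallel, all between nodes 0 and 1) = 1/(1/82 + 1/3.3 + 1/47) = 2.972 Ω
R_th = 2.972 Ω
I_n = V_th/R_th = 0.3624/2.972 = 0.122 A, and R_n = R_th = 2.972 Ω

Final answer: I_n = 0.122 A, R_n = 2.972 Ω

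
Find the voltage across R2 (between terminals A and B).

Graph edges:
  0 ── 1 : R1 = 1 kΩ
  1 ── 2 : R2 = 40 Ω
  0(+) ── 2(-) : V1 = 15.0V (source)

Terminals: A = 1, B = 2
R1 and R2 are in series across V1 (node 0 → node 1 → node 2), and the output A–B is taken across R2, so this is a voltage divider.
Series current: I = V1/(R1 + R2) = 15/(1000 + 40) = 15/1040 = 0.01442 A
V_R2 = I × R2 = V1 × R2/(R1 + R2) = 15 × 40/1040 = 0.5769 V

Final answer: 0.5769 V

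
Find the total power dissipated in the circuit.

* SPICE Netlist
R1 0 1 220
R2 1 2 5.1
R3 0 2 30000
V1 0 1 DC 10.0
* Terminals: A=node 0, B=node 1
Nodal analysis, taking node 1 as the 0 V reference.
Source V1 fixes V_0 = 10 V.
KCL at each unknown node (sum of currents leaving = 0; resistances in Ω):
  Node 2: (V_2 - 0)/5.1 + (V_2 - 10)/30000 = 0
Collecting terms: 0.1961 × V_2 = 0.0003333  =>  V_2 = 0.0017 V
Power in each resistor, P = (ΔV)²/R:
  P_R1 = (10 - 0)²/220 = 0.4545 W
  P_R2 = (0 - 0.0017)²/5.1 = 0.0000005665 W
  P_R3 = (10 - 0.0017)²/30000 = 0.003332 W
P_total = P_R1 + P_R2 + P_R3 = 0.4579 W

Final answer: 0.4579 W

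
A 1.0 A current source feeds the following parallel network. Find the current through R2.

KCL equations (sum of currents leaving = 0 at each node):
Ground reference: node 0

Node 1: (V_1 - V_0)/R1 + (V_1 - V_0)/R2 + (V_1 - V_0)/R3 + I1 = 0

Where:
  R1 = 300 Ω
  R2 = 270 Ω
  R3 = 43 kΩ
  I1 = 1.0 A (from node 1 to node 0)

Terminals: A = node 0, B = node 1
All resistors sit directly between nodes 0 and 1, so they are in parallel and share one voltage V; the full source current 1 A splits among them.
1/R_par = 1/300 + 1/270 + 1/43000 = 0.00706 S  =>  R_par = 141.6 Ω
V = I × R_par = 1 × 141.6 = 141.6 V
I_R2 = V/R2 = 141.6/270 = 0.5246 A

Final answer: 0.5246 A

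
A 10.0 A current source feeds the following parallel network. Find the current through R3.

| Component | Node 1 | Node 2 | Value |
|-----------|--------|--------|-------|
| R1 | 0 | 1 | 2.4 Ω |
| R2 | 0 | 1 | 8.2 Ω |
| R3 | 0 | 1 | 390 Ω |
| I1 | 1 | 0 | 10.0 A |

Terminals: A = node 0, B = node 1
All resistors sit directly between nodes 0 and 1, so they are in parallel and share one voltage V; the full source current 10 A splits among them.
1/R_par = 1/2.4 + 1/8.2 + 1/390 = 0.5412 S  =>  R_par = 1.848 Ω
V = I × R_par = 10 × 1.848 = 18.48 V
I_R3 = V/R3 = 18.48/390 = 0.04738 A

Final answer: 0.04738 A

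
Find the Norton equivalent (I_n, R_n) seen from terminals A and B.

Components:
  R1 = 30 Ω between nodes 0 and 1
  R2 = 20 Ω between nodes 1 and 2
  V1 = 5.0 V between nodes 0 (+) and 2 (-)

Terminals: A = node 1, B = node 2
Find the Thévenin equivalent first; then I_n = V_th/R_th and R_n = R_th.
Step 1 — V_th is the open-circuit voltage V_A - V_B (nothing connected across the terminals).
Nodal analysis, taking node 2 as the 0 V reference.
Source V1 fixes V_0 = 5 V.
KCL at each unknown node (sum of currents leaving = 0; resistances in Ω):
  Node 1: (V_1 - 5)/30 + (V_1 - 0)/20 = 0
Collecting terms: 0.08333 × V_1 = 0.1667  =>  V_1 = 2 V
V_th = V_1 - V_2 = 2 - 0 = 2 V
Step 2 — R_th: zero the source — replace V1 by a short circuit (node 2 merges into node 0) — and find the resistance seen between A (node 1) and B (node 0).
Reduce the network between node 1 (A) and node 0 (B) by series/parallel combination:
  Rp1 = R1 ‖ R2 (parallel, both between nodes 0 and 1) = 1/(1/30 + 1/20) = 12 Ω
R_th = 12 Ω
I_n = V_th/R_th = 2/12 = 0.1667 A, and R_n = R_th = 12 Ω

Final answer: I_n = 0.1667 A, R_n = 12 Ω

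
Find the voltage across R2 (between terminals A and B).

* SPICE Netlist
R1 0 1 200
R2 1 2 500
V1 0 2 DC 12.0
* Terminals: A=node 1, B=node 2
R1 and R2 are in series across V1 (node 0 → node 1 → node 2), and the output A–B is taken across R2, so this is a voltage divider.
Series current: I = V1/(R1 + R2) = 12/(200 + 500) = 12/700 = 0.01714 A
V_R2 = I × R2 = V1 × R2/(R1 + R2) = 12 × 500/700 = 8.571 V

Final answer: 8.571 V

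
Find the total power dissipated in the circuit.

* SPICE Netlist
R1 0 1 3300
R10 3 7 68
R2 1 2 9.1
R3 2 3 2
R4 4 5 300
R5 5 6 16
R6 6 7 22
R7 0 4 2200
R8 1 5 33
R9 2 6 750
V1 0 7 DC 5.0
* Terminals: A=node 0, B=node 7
Nodal analysis, taking node 7 as the 0 V reference.
Source V1 fixes V_0 = 5 V.
KCL at each unknown node (sum of currents leaving = 0; resistances in Ω):
  Node 1: (V_1 - 5)/3300 + (V_1 - V_2)/9.1 + (V_1 - V_5)/33 = 0
  Node 2: (V_2 - V_1)/9.1 + (V_2 - V_3)/2 + (V_2 - V_6)/750 = 0
  Node 3: (V_3 - V_2)/2 + (V_3 - 0)/68 = 0
  Node 4: (V_4 - V_5)/300 + (V_4 - 5)/2200 = 0
  Node 5: (V_5 - V_4)/300 + (V_5 - V_6)/16 + (V_5 - V_1)/33 = 0
  Node 6: (V_6 - V_5)/16 + (V_6 - 0)/22 + (V_6 - V_2)/750 = 0
Collecting terms (coefficients in siemens):
  0.1405·V_1 - 0.1099·V_2 - 0.0303·V_5 = 0.001515
  0.6112·V_2 - 0.1099·V_1 - 0.5·V_3 - 0.001333·V_6 = 0
  0.5147·V_3 - 0.5·V_2 = 0
  0.003788·V_4 - 0.003333·V_5 = 0.002273
  0.09614·V_5 - 0.0303·V_1 - 0.003333·V_4 - 0.0625·V_6 = 0
  0.1093·V_6 - 0.001333·V_2 - 0.0625·V_5 = 0
Solving these 6 simultaneous equations (Gaussian elimination) gives:
  V_1 = 0.09404 V, V_2 = 0.08287 V, V_3 = 0.0805 V, V_4 = 0.6752 V
  V_5 = 0.0855 V, V_6 = 0.04991 V
Power in each resistor, P = (ΔV)²/R:
  P_R1 = (5 - 0.09404)²/3300 = 0.007293 W
  P_R2 = (0.09404 - 0.08287)²/9.1 = 0.00001372 W
  P_R3 = (0.08287 - 0.0805)²/2 = 0.000002803 W
  P_R4 = (0.6752 - 0.0855)²/300 = 0.001159 W
  P_R5 = (0.0855 - 0.04991)²/16 = 0.00007918 W
  P_R6 = (0.04991 - 0)²/22 = 0.0001132 W
  P_R7 = (5 - 0.6752)²/2200 = 0.008502 W
  P_R8 = (0.09404 - 0.0855)²/33 = 0.000002211 W
  P_R9 = (0.08287 - 0.04991)²/750 = 0.000001449 W
  P_R10 = (0.0805 - 0)²/68 = 0.00009531 W
P_total = P_R1 + P_R2 + P_R3 + P_R4 + P_R5 + P_R6 + P_R7 + P_R8 + P_R9 + P_R10 = 0.01726 W

Final answer: 0.01726 W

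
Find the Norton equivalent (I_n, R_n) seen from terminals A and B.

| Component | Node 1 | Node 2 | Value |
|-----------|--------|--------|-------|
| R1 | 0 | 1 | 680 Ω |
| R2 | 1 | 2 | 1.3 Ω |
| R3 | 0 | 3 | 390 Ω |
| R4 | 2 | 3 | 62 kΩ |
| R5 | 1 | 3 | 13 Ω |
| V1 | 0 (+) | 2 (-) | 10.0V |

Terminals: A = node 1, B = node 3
Find the Thévenin equivalent first; then I_n = V_th/R_th and R_n = R_th.
Step 1 — V_th is the open-circuit voltage V_A - V_B (nothing connected across the terminals).
Nodal analysis, taking node 2 as the 0 V reference.
Source V1 fixes V_0 = 10 V.
KCL at each unknown node (sum of currents leaving = 0; resistances in Ω):
  Node 1: (V_1 - 10)/680 + (V_1 - 0)/1.3 + (V_1 - V_3)/13 = 0
  Node 3: (V_3 - 10)/390 + (V_3 - 0)/62000 + (V_3 - V_1)/13 = 0
Collecting terms (coefficients in siemens):
  0.8476·V_1 - 0.07692·V_3 = 0.01471
  0.0795·V_3 - 0.07692·V_1 = 0.02564
Determinant D = (0.8476)(0.0795) - (-0.07692)(-0.07692) = 0.06147
V_1 = [(0.01471)(0.0795) - (-0.07692)(0.02564)]/D = 0.05111 V
V_3 = [(0.8476)(0.02564) - (0.01471)(-0.07692)]/D = 0.372 V
V_th = V_1 - V_3 = 0.05111 - 0.372 = -0.3209 V
Step 2 — R_th: zero the source — replace V1 by a short circuit (node 2 merges into node 0) — and find the resistance seen between A (node 1) and B (node 3).
Reduce the network between node 1 (A) and node 3 (B) by series/parallel combination:
  Rp1 = R1 ‖ R2 (parallel, both between nodes 0 and 1) = 1/(1/680 + 1/1.3) = 1.298 Ω
  Rp2 = R3 ‖ R4 (parallel, both between nodes 0 and 3) = 1/(1/390 + 1/62000) = 387.6 Ω
  Rs1 = Rp1 + Rp2 (series, joined only at node 0) = 1.298 + 387.6 = 388.9 Ω
  Rp3 = R5 ‖ Rs1 (parallel, both between nodes 1 and 3) = 1/(1/13 + 1/388.9) = 12.58 Ω
R_th = 12.58 Ω
I_n = V_th/R_th = -0.3209/12.58 = -0.02551 A, and R_n = R_th = 12.58 Ω

Final answer: I_n = -0.02551 A, R_n = 12.58 Ω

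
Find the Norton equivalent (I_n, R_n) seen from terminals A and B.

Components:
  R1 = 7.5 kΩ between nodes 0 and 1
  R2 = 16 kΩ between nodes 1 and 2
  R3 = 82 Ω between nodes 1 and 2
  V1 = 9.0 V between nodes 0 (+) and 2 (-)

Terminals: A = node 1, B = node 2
Find the Thévenin equivalent first; then I_n = V_th/R_th and R_n = R_th.
Step 1 — V_th is the open-circuit voltage V_A - V_B (nothing connected across the terminals).
Nodal analysis, taking node 2 as the 0 V reference.
Source V1 fixes V_0 = 9 V.
KCL at each unknown node (sum of currents leaving = 0; resistances in Ω):
  Node 1: (V_1 - 9)/7500 + (V_1 - 0)/16000 + (V_1 - 0)/82 = 0
Collecting terms: 0.01239 × V_1 = 0.0012  =>  V_1 = 0.09684 V
V_th = V_1 - V_2 = 0.09684 - 0 = 0.09684 V
Step 2 — R_th: zero the source — replace V1 by a short circuit (node 2 merges into node 0) — and find the resistance seen between A (node 1) and B (node 0).
Reduce the network between node 1 (A) and node 0 (B) by series/parallel combination:
  Rp1 = R1 ‖ R2 ‖ R3 (parallel, all between nodes 0 and 1) = 1/(1/7500 + 1/16000 + 1/82) = 80.7 Ω
R_th = 80.7 Ω
I_n = V_th/R_th = 0.09684/80.7 = 0.0012 A, and R_n = R_th = 80.7 Ω

Final answer: I_n = 0.0012 A, R_n = 80.7 Ω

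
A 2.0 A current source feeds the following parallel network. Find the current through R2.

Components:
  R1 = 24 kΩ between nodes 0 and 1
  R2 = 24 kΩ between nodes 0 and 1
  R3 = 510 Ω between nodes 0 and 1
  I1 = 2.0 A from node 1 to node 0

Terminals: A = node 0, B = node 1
All resistors sit directly between nodes 0 and 1, so they are in parallel and share one voltage V; the full source current 2 A splits among them.
1/R_par = 1/24000 + 1/24000 + 1/510 = 0.002044 S  =>  R_par = 489.2 Ω
V = I × R_par = 2 × 489.2 = 978.4 V
I_R2 = V/R2 = 978.4/24000 = 0.04077 A

Final answer: 0.04077 A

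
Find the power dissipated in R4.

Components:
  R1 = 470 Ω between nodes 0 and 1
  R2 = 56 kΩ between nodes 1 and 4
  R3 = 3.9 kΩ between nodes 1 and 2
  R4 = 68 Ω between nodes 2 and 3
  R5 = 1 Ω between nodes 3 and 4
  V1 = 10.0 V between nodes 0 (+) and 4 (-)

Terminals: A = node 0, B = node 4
Nodal analysis, taking node 4 as the 0 V reference.
Source V1 fixes V_0 = 10 V.
KCL at each unknown node (sum of currents leaving = 0; resistances in Ω):
  Node 1: (V_1 - 10)/470 + (V_1 - 0)/56000 + (V_1 - V_2)/3900 = 0
  Node 2: (V_2 - V_1)/3900 + (V_2 - V_3)/68 = 0
  Node 3: (V_3 - V_2)/68 + (V_3 - 0)/1 = 0
Collecting terms (coefficients in siemens):
  0.002402·V_1 - 0.0002564·V_2 = 0.02128
  0.01496·V_2 - 0.0002564·V_1 - 0.01471·V_3 = 0
  1.015·V_3 - 0.01471·V_2 = 0
Solving these 3 simultaneous equations (Gaussian elimination) gives:
  V_1 = 8.875 V, V_2 = 0.1543 V, V_3 = 0.002236 V
I_R4 = (V_2 - V_3)/R4 = (0.1543 - 0.002236)/68 = 0.002236 A
P_R4 = I_R4² × R4 = (0.002236)² × 68 = 0.00034 W

Final answer: 0.00034 W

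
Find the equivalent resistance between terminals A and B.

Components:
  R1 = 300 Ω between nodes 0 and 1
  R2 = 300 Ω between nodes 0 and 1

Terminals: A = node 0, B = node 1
Reduce the network between node 0 (A) and node 1 (B) by series/parallel combination:
  Rp1 = R1 ‖ R2 (parallel, both between nodes 0 and 1) = 1/(1/300 + 1/300) = 150 Ω
R_eq = 150 Ω

Final answer: 150 Ω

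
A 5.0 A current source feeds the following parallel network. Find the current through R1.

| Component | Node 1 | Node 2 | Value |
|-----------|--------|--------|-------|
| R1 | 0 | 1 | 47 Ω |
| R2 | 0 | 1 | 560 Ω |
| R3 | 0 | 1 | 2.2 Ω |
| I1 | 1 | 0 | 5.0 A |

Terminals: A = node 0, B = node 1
All resistors sit directly between nodes 0 and 1, so they are in parallel and share one voltage V; the full source current 5 A splits among them.
1/R_par = 1/47 + 1/560 + 1/2.2 = 0.4776 S  =>  R_par = 2.094 Ω
V = I × R_par = 5 × 2.094 = 10.47 V
I_R1 = V/R1 = 10.47/47 = 0.2227 A

Final answer: 0.2227 A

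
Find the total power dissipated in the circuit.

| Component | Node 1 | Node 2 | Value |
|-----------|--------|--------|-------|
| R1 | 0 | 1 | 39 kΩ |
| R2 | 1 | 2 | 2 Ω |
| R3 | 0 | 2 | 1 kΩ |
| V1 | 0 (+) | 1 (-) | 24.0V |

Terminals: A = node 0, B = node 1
Nodal analysis, taking node 1 as the 0 V reference.
Source V1 fixes V_0 = 24 V.
KCL at each unknown node (sum of currents leaving = 0; resistances in Ω):
  Node 2: (V_2 - 0)/2 + (V_2 - 24)/1000 = 0
Collecting terms: 0.501 × V_2 = 0.024  =>  V_2 = 0.0479 V
Power in each resistor, P = (ΔV)²/R:
  P_R1 = (24 - 0)²/39000 = 0.01477 W
  P_R2 = (0 - 0.0479)²/2 = 0.001147 W
  P_R3 = (24 - 0.0479)²/1000 = 0.5737 W
P_total = P_R1 + P_R2 + P_R3 = 0.5896 W

Final answer: 0.5896 W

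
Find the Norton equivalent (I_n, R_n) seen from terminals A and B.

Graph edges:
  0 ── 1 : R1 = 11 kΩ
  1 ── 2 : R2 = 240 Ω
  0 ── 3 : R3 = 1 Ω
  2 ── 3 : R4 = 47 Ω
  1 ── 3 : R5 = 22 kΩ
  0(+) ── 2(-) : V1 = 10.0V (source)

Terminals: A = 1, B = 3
Find the Thévenin equivalent first; then I_n = V_th/R_th and R_n = R_th.
Step 1 — V_th is the open-circuit voltage V_A - V_B (nothing connected across the terminals).
Nodal analysis, taking node 2 as the 0 V reference.
Source V1 fixes V_0 = 10 V.
KCL at each unknown node (sum of currents leaving = 0; resistances in Ω):
  Node 1: (V_1 - 10)/11000 + (V_1 - 0)/240 + (V_1 - V_3)/22000 = 0
  Node 3: (V_3 - 10)/1 + (V_3 - 0)/47 + (V_3 - V_1)/22000 = 0
Collecting terms (coefficients in siemens):
  0.004303·V_1 - 0.00004545·V_3 = 0.0009091
  1.021·V_3 - 0.00004545·V_1 = 10
Determinant D = (0.004303)(1.021) - (-0.00004545)(-0.00004545) = 0.004395
V_1 = [(0.0009091)(1.021) - (-0.00004545)(10)]/D = 0.3147 V
V_3 = [(0.004303)(10) - (0.0009091)(-0.00004545)]/D = 9.791 V
V_th = V_1 - V_3 = 0.3147 - 9.791 = -9.477 V
Step 2 — R_th: zero the source — replace V1 by a short circuit (node 2 merges into node 0) — and find the resistance seen between A (node 1) and B (node 3).
Reduce the network between node 1 (A) and node 3 (B) by series/parallel combination:
  Rp1 = R1 ‖ R2 (parallel, both between nodes 0 and 1) = 1/(1/11000 + 1/240) = 234.9 Ω
  Rp2 = R3 ‖ R4 (parallel, both between nodes 0 and 3) = 1/(1/1 + 1/47) = 0.9792 Ω
  Rs1 = Rp1 + Rp2 (series, joined only at node 0) = 234.9 + 0.9792 = 235.9 Ω
  Rp3 = R5 ‖ Rs1 (parallel, both between nodes 1 and 3) = 1/(1/22000 + 1/235.9) = 233.4 Ω
R_th = 233.4 Ω
I_n = V_th/R_th = -9.477/233.4 = -0.04061 A, and R_n = R_th = 233.4 Ω

Final answer: I_n = -0.04061 A, R_n = 233.4 Ω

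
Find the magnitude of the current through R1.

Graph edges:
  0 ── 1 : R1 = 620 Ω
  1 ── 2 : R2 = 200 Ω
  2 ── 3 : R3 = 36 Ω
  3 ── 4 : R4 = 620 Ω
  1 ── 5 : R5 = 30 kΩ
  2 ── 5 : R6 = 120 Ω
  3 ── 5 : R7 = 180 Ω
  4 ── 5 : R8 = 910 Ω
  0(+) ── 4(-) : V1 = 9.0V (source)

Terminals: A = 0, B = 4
Nodal analysis, taking node 4 as the 0 V reference.
Source V1 fixes V_0 = 9 V.
KCL at each unknown node (sum of currents leaving = 0; resistances in Ω):
  Node 1: (V_1 - 9)/620 + (V_1 - V_2)/200 + (V_1 - V_5)/30000 = 0
  Node 2: (V_2 - V_1)/200 + (V_2 - V_3)/36 + (V_2 - V_5)/120 = 0
  Node 3: (V_3 - V_2)/36 + (V_3 - 0)/620 + (V_3 - V_5)/180 = 0
  Node 5: (V_5 - V_1)/30000 + (V_5 - V_2)/120 + (V_5 - V_3)/180 + (V_5 - 0)/910 = 0
Collecting terms (coefficients in siemens):
  0.006646·V_1 - 0.005·V_2 - 0.00003333·V_5 = 0.01452
  0.04111·V_2 - 0.005·V_1 - 0.02778·V_3 - 0.008333·V_5 = 0
  0.03495·V_3 - 0.02778·V_2 - 0.005556·V_5 = 0
  0.01502·V_5 - 0.00003333·V_1 - 0.008333·V_2 - 0.005556·V_3 = 0
Solving these 4 simultaneous equations (Gaussian elimination) gives:
  V_1 = 4.415 V, V_2 = 2.947 V, V_3 = 2.767 V, V_5 = 2.668 V
I_R1 = (V_0 - V_1)/R1 = (9 - 4.415)/620 = 0.007395 A
|I_R1| = 0.007395 A

Final answer: |I_R1| = 0.007395 A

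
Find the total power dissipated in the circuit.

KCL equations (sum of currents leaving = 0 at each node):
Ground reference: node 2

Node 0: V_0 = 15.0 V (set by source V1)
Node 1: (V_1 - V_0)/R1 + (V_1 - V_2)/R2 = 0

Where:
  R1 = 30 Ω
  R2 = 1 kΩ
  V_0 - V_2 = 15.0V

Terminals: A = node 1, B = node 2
Nodal analysis, taking node 2 as the 0 V reference.
Source V1 fixes V_0 = 15 V.
KCL at each unknown node (sum of currents leaving = 0; resistances in Ω):
  Node 1: (V_1 - 15)/30 + (V_1 - 0)/1000 = 0
Collecting terms: 0.03433 × V_1 = 0.5  =>  V_1 = 14.56 V
Power in each resistor, P = (ΔV)²/R:
  P_R1 = (15 - 14.56)²/30 = 0.006363 W
  P_R2 = (14.56 - 0)²/1000 = 0.2121 W
P_total = P_R1 + P_R2 = 0.2184 W

Final answer: 0.2184 W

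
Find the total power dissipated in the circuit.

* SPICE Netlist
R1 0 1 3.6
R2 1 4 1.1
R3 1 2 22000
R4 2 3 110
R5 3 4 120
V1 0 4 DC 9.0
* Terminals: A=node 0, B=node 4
Nodal analysis, taking node 4 as the 0 V reference.
Source V1 fixes V_0 = 9 V.
KCL at each unknown node (sum of currents leaving = 0; resistances in Ω):
  Node 1: (V_1 - 9)/3.6 + (V_1 - 0)/1.1 + (V_1 - V_2)/22000 = 0
  Node 2: (V_2 - V_1)/22000 + (V_2 - V_3)/110 = 0
  Node 3: (V_3 - V_2)/110 + (V_3 - 0)/120 = 0
Collecting terms (coefficients in siemens):
  1.187·V_1 - 0.00004545·V_2 = 2.5
  0.009136·V_2 - 0.00004545·V_1 - 0.009091·V_3 = 0
  0.01742·V_3 - 0.009091·V_2 = 0
Solving these 3 simultaneous equations (Gaussian elimination) gives:
  V_1 = 2.106 V, V_2 = 0.02179 V, V_3 = 0.01137 V
Power in each resistor, P = (ΔV)²/R:
  P_R1 = (9 - 2.106)²/3.6 = 13.2 W
  P_R2 = (2.106 - 0)²/1.1 = 4.033 W
  P_R3 = (2.106 - 0.02179)²/22000 = 0.0001975 W
  P_R4 = (0.02179 - 0.01137)²/110 = 0.0000009875 W
  P_R5 = (0.01137 - 0)²/120 = 0.000001077 W
P_total = P_R1 + P_R2 + P_R3 + P_R4 + P_R5 = 17.23 W

Final answer: 17.23 W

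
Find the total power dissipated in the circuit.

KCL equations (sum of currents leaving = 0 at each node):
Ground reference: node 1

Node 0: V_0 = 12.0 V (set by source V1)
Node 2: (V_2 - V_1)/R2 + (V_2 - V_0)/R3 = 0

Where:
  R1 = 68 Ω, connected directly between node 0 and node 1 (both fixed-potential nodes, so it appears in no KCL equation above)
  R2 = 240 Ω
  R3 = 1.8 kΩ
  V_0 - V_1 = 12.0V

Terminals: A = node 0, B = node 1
Nodal analysis, taking node 1 as the 0 V reference.
Source V1 fixes V_0 = 12 V.
KCL at each unknown node (sum of currents leaving = 0; resistances in Ω):
  Node 2: (V_2 - 0)/240 + (V_2 - 12)/1800 = 0
Collecting terms: 0.004722 × V_2 = 0.006667  =>  V_2 = 1.412 V
Power in each resistor, P = (ΔV)²/R:
  P_R1 = (12 - 0)²/68 = 2.118 W
  P_R2 = (0 - 1.412)²/240 = 0.008304 W
  P_R3 = (12 - 1.412)²/1800 = 0.06228 W
P_total = P_R1 + P_R2 + P_R3 = 2.188 W

Final answer: 2.188 W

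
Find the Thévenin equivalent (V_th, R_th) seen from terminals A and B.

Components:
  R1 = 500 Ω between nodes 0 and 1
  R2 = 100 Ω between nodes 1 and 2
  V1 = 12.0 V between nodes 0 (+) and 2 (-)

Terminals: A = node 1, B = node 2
Step 1 — V_th is the open-circuit voltage V_A - V_B (nothing connected across the terminals).
Nodal analysis, taking node 2 as the 0 V reference.
Source V1 fixes V_0 = 12 V.
KCL at each unknown node (sum of currents leaving = 0; resistances in Ω):
  Node 1: (V_1 - 12)/500 + (V_1 - 0)/100 = 0
Collecting terms: 0.012 × V_1 = 0.024  =>  V_1 = 2 V
V_th = V_1 - V_2 = 2 - 0 = 2 V
Step 2 — R_th: zero the source — replace V1 by a short circuit (node 2 merges into node 0) — and find the resistance seen between A (node 1) and B (node 0).
Reduce the network between node 1 (A) and node 0 (B) by series/parallel combination:
  Rp1 = R1 ‖ R2 (parallel, both between nodes 0 and 1) = 1/(1/500 + 1/100) = 83.33 Ω
R_th = 83.33 Ω

Final answer: V_th = 2 V, R_th = 83.33 Ω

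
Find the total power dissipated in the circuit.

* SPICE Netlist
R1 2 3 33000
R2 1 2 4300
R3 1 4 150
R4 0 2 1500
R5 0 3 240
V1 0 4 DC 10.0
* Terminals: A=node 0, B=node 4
Nodal analysis, taking node 4 as the 0 V reference.
Source V1 fixes V_0 = 10 V.
KCL at each unknown node (sum of currents leaving = 0; resistances in Ω):
  Node 1: (V_1 - V_2)/4300 + (V_1 - 0)/150 = 0
  Node 2: (V_2 - V_3)/33000 + (V_2 - V_1)/4300 + (V_2 - 10)/1500 = 0
  Node 3: (V_3 - V_2)/33000 + (V_3 - 10)/240 = 0
Collecting terms (coefficients in siemens):
  0.006899·V_1 - 0.0002326·V_2 = 0
  0.0009295·V_2 - 0.0002326·V_1 - 0.0000303·V_3 = 0.006667
  0.004197·V_3 - 0.0000303·V_2 = 0.04167
Solving these 3 simultaneous equations (Gaussian elimination) gives:
  V_1 = 0.2549 V, V_2 = 7.561 V, V_3 = 9.982 V
Power in each resistor, P = (ΔV)²/R:
  P_R1 = (7.561 - 9.982)²/33000 = 0.0001776 W
  P_R2 = (0.2549 - 7.561)²/4300 = 0.01241 W
  P_R3 = (0.2549 - 0)²/150 = 0.0004331 W
  P_R4 = (10 - 7.561)²/1500 = 0.003965 W
  P_R5 = (10 - 9.982)²/240 = 0.000001292 W
P_total = P_R1 + P_R2 + P_R3 + P_R4 + P_R5 = 0.01699 W

Final answer: 0.01699 W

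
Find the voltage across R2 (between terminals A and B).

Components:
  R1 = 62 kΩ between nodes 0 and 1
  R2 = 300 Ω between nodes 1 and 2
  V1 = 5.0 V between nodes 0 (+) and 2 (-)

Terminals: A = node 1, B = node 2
R1 and R2 are in series across V1 (node 0 → node 1 → node 2), and the output A–B is taken across R2, so this is a voltage divider.
Series current: I = V1/(R1 + R2) = 5/(62000 + 300) = 5/62300 = 0.00008026 A
V_R2 = I × R2 = V1 × R2/(R1 + R2) = 5 × 300/62300 = 0.02408 V

Final answer: 0.02408 V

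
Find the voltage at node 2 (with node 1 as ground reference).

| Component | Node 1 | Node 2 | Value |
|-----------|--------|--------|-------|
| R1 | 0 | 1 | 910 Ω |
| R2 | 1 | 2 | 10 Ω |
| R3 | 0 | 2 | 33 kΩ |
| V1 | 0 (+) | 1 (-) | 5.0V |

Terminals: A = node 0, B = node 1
Nodal analysis, taking node 1 as the 0 V reference.
Source V1 fixes V_0 = 5 V.
KCL at each unknown node (sum of currents leaving = 0; resistances in Ω):
  Node 2: (V_2 - 0)/10 + (V_2 - 5)/33000 = 0
Collecting terms: 0.1 × V_2 = 0.0001515  =>  V_2 = 0.001515 V
The requested potential is V_2 = 0.001515 V.

Final answer: V_2 = 0.001515 V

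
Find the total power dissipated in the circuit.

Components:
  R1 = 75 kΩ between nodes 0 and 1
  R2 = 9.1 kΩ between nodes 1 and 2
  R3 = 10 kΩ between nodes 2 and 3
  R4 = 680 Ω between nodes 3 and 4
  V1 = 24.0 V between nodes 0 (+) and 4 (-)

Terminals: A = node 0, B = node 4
Nodal analysis, taking node 4 as the 0 V reference.
Source V1 fixes V_0 = 24 V.
KCL at each unknown node (sum of currents leaving = 0; resistances in Ω):
  Node 1: (V_1 - 24)/75000 + (V_1 - V_2)/9100 = 0
  Node 2: (V_2 - V_1)/9100 + (V_2 - V_3)/10000 = 0
  Node 3: (V_3 - V_2)/10000 + (V_3 - 0)/680 = 0
Collecting terms (coefficients in siemens):
  0.0001232·V_1 - 0.0001099·V_2 = 0.00032
  0.0002099·V_2 - 0.0001099·V_1 - 0.0001·V_3 = 0
  0.001571·V_3 - 0.0001·V_2 = 0
Solving these 3 simultaneous equations (Gaussian elimination) gives:
  V_1 = 5.009 V, V_2 = 2.704 V, V_3 = 0.1722 V
Power in each resistor, P = (ΔV)²/R:
  P_R1 = (24 - 5.009)²/75000 = 0.004809 W
  P_R2 = (5.009 - 2.704)²/9100 = 0.0005835 W
  P_R3 = (2.704 - 0.1722)²/10000 = 0.0006412 W
  P_R4 = (0.1722 - 0)²/680 = 0.0000436 W
P_total = P_R1 + P_R2 + P_R3 + P_R4 = 0.006077 W

Final answer: 0.006077 W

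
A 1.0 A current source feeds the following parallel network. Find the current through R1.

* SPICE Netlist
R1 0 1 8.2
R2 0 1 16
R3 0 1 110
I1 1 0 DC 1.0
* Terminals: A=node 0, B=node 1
All resistors sit directly between nodes 0 and 1, so they are in parallel and share one voltage V; the full source current 1 A splits among them.
1/R_par = 1/8.2 + 1/16 + 1/110 = 0.1935 S  =>  R_par = 5.167 Ω
V = I × R_par = 1 × 5.167 = 5.167 V
I_R1 = V/R1 = 5.167/8.2 = 0.6301 A

Final answer: 0.6301 A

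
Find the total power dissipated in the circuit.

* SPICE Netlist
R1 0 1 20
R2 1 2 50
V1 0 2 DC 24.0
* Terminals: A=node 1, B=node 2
Nodal analysis, taking node 2 as the 0 V reference.
Source V1 fixes V_0 = 24 V.
KCL at each unknown node (sum of currents leaving = 0; resistances in Ω):
  Node 1: (V_1 - 24)/20 + (V_1 - 0)/50 = 0
Collecting terms: 0.07 × V_1 = 1.2  =>  V_1 = 17.14 V
Power in each resistor, P = (ΔV)²/R:
  P_R1 = (24 - 17.14)²/20 = 2.351 W
  P_R2 = (17.14 - 0)²/50 = 5.878 W
P_total = P_R1 + P_R2 = 8.229 W

Final answer: 8.229 W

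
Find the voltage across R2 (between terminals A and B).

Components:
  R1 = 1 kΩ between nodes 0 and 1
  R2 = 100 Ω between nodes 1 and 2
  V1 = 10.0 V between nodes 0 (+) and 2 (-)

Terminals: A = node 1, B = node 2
R1 and R2 are in series across V1 (node 0 → node 1 → node 2), and the output A–B is taken across R2, so this is a voltage divider.
Series current: I = V1/(R1 + R2) = 10/(1000 + 100) = 10/1100 = 0.009091 A
V_R2 = I × R2 = V1 × R2/(R1 + R2) = 10 × 100/1100 = 0.9091 V

Final answer: 0.9091 V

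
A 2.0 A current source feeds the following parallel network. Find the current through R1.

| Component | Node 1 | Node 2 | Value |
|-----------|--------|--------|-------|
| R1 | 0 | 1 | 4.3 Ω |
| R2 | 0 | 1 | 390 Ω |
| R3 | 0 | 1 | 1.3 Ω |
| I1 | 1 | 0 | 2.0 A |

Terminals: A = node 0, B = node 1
All resistors sit directly between nodes 0 and 1, so they are in parallel and share one voltage V; the full source current 2 A splits among them.
1/R_par = 1/4.3 + 1/390 + 1/1.3 = 1.004 S  =>  R_par = 0.9957 Ω
V = I × R_par = 2 × 0.9957 = 1.991 V
I_R1 = V/R1 = 1.991/4.3 = 0.4631 A

Final answer: 0.4631 A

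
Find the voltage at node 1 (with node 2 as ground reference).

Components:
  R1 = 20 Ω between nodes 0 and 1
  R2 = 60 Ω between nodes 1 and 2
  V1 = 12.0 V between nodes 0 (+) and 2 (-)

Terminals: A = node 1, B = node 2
Nodal analysis, taking node 2 as the 0 V reference.
Source V1 fixes V_0 = 12 V.
KCL at each unknown node (sum of currents leaving = 0; resistances in Ω):
  Node 1: (V_1 - 12)/20 + (V_1 - 0)/60 = 0
Collecting terms: 0.06667 × V_1 = 0.6  =>  V_1 = 9 V
The requested potential is V_1 = 9 V.

Final answer: V_1 = 9 V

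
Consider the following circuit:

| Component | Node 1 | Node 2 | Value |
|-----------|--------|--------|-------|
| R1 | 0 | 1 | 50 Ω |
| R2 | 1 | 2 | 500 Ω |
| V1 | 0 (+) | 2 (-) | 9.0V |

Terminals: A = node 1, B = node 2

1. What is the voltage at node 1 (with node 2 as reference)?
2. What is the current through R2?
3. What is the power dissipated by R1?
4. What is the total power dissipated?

Nodal analysis, taking node 2 as the 0 V reference.
Source V1 fixes V_0 = 9 V.
KCL at each unknown node (sum of currents leaving = 0; resistances in Ω):
  Node 1: (V_1 - 9)/50 + (V_1 - 0)/500 = 0
Collecting terms: 0.022 × V_1 = 0.18  =>  V_1 = 8.182 V
Part 1:
  Read off the nodal solution: V_1 = 8.182 V
Part 2:
  I_R2 = (V_1 - V_2)/R2 = (8.182 - 0)/500 = 0.01636 A
  Magnitude: I_R2 = 0.01636 A
Part 3:
  I_R1 = (V_0 - V_1)/R1 = (9 - 8.182)/50 = 0.01636 A
  P_R1 = I_R1² × R1 = (0.01636)² × 50 = 0.01339 W
Part 4:
  Power in each resistor, P = (ΔV)²/R:
    P_R1 = (9 - 8.182)²/50 = 0.01339 W
    P_R2 = (8.182 - 0)²/500 = 0.1339 W
  P_total = P_R1 + P_R2 = 0.1473 W

Final answers:
1. V_1 = 8.182 V
2. I_R2 = 0.01636 A
3. P_R1 = 0.01339 W
4. P_total = 0.1473 W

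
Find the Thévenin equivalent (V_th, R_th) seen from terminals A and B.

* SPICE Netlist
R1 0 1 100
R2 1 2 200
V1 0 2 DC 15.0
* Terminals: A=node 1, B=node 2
Step 1 — V_th is the open-circuit voltage V_A - V_B (nothing connected across the terminals).
Nodal analysis, taking node 2 as the 0 V reference.
Source V1 fixes V_0 = 15 V.
KCL at each unknown node (sum of currents leaving = 0; resistances in Ω):
  Node 1: (V_1 - 15)/100 + (V_1 - 0)/200 = 0
Collecting terms: 0.015 × V_1 = 0.15  =>  V_1 = 10 V
V_th = V_1 - V_2 = 10 - 0 = 10 V
Step 2 — R_th: zero the source — replace V1 by a short circuit (node 2 merges into node 0) — and find the resistance seen between A (node 1) and B (node 0).
Reduce the network between node 1 (A) and node 0 (B) by series/parallel combination:
  Rp1 = R1 ‖ R2 (parallel, both between nodes 0 and 1) = 1/(1/100 + 1/200) = 66.67 Ω
R_th = 66.67 Ω

Final answer: V_th = 10 V, R_th = 66.67 Ω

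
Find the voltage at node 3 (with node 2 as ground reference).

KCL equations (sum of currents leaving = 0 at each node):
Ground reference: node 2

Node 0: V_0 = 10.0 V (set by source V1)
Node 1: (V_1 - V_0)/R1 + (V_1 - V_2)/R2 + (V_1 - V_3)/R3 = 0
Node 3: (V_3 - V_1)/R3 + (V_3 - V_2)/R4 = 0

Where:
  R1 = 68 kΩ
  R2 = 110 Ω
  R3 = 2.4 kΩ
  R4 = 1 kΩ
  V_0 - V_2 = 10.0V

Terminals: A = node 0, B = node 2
Nodal analysis, taking node 2 as the 0 V reference.
Source V1 fixes V_0 = 10 V.
KCL at each unknown node (sum of currents leaving = 0; resistances in Ω):
  Node 1: (V_1 - 10)/68000 + (V_1 - 0)/110 + (V_1 - V_3)/2400 = 0
  Node 3: (V_3 - V_1)/2400 + (V_3 - 0)/1000 = 0
Collecting terms (coefficients in siemens):
  0.009522·V_1 - 0.0004167·V_3 = 0.0001471
  0.001417·V_3 - 0.0004167·V_1 = 0
Determinant D = (0.009522)(0.001417) - (-0.0004167)(-0.0004167) = 0.00001332
V_1 = [(0.0001471)(0.001417) - (-0.0004167)(0)]/D = 0.01565 V
V_3 = [(0.009522)(0) - (0.0001471)(-0.0004167)]/D = 0.004601 V
The requested potential is V_3 = 0.004601 V.

Final answer: V_3 = 0.004601 V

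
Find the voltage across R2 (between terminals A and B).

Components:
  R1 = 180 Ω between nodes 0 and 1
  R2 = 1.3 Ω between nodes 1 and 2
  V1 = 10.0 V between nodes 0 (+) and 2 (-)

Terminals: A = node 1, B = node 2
R1 and R2 are in series across V1 (node 0 → node 1 → node 2), and the output A–B is taken across R2, so this is a voltage divider.
Series current: I = V1/(R1 + R2) = 10/(180 + 1.3) = 10/181.3 = 0.05516 A
V_R2 = I × R2 = V1 × R2/(R1 + R2) = 10 × 1.3/181.3 = 0.0717 V

Final answer: 0.0717 V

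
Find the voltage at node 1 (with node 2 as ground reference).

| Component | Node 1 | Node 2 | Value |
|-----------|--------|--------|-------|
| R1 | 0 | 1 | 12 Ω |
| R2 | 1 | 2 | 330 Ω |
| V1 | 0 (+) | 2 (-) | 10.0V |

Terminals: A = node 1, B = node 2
Nodal analysis, taking node 2 as the 0 V reference.
Source V1 fixes V_0 = 10 V.
KCL at each unknown node (sum of currents leaving = 0; resistances in Ω):
  Node 1: (V_1 - 10)/12 + (V_1 - 0)/330 = 0
Collecting terms: 0.08636 × V_1 = 0.8333  =>  V_1 = 9.649 V
The requested potential is V_1 = 9.649 V.

Final answer: V_1 = 9.649 V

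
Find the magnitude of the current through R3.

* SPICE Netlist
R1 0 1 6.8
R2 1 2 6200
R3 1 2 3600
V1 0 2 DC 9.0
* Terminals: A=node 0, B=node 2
Nodal analysis, taking node 2 as the 0 V reference.
Source V1 fixes V_0 = 9 V.
KCL at each unknown node (sum of currents leaving = 0; resistances in Ω):
  Node 1: (V_1 - 9)/6.8 + (V_1 - 0)/6200 + (V_1 - 0)/3600 = 0
Collecting terms: 0.1475 × V_1 = 1.324  =>  V_1 = 8.973 V
I_R3 = (V_1 - V_2)/R3 = (8.973 - 0)/3600 = 0.002493 A
|I_R3| = 0.002493 A

Final answer: |I_R3| = 0.002493 A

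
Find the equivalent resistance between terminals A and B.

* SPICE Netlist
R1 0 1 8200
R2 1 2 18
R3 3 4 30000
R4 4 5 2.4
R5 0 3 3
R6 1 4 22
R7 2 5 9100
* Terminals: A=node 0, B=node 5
The network is not a plain series/parallel combination. Inject a 1 A test current into terminal A (node 0) and return it from terminal B (node 5); then R_eq = V_A / (1 A).
Nodal analysis, taking node 5 as the 0 V reference.
Current source I_test pushes 1 A into node 0 and draws it out of node 5.
KCL at each unknown node (sum of currents leaving = 0; resistances in Ω):
  Node 0: (V_0 - V_1)/8200 + (V_0 - V_3)/3 - 1 = 0
  Node 1: (V_1 - V_0)/8200 + (V_1 - V_2)/18 + (V_1 - V_4)/22 = 0
  Node 2: (V_2 - V_1)/18 + (V_2 - 0)/9100 = 0
  Node 3: (V_3 - V_0)/3 + (V_3 - V_4)/30000 = 0
  Node 4: (V_4 - V_1)/22 + (V_4 - V_3)/30000 + (V_4 - 0)/2.4 = 0
Collecting terms (coefficients in siemens):
  0.3335·V_0 - 0.000122·V_1 - 0.3333·V_3 = 1
  0.1011·V_1 - 0.000122·V_0 - 0.05556·V_2 - 0.04545·V_4 = 0
  0.05567·V_2 - 0.05556·V_1 = 0
  0.3334·V_3 - 0.3333·V_0 - 0.00003333·V_4 = 0
  0.4622·V_4 - 0.04545·V_1 - 0.00003333·V_3 = 0
Solving these 5 simultaneous equations (Gaussian elimination) gives:
  V_0 = 6456 V, V_1 = 19.62 V, V_2 = 19.58 V, V_3 = 6455 V
  V_4 = 2.395 V
R_eq = V_0 / 1 A = 6456 Ω = 6.456 kΩ

Final answer: 6.456 kΩ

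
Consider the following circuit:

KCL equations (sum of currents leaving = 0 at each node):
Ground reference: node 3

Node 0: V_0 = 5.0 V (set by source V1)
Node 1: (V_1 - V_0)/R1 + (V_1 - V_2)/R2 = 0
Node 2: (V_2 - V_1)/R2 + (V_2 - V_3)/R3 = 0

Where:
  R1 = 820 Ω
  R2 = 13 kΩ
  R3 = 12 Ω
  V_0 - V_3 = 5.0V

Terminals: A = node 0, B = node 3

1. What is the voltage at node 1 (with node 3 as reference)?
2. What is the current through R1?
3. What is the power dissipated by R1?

Nodal analysis, taking node 3 as the 0 V reference.
Source V1 fixes V_0 = 5 V.
KCL at each unknown node (sum of currents leaving = 0; resistances in Ω):
  Node 1: (V_1 - 5)/820 + (V_1 - V_2)/13000 = 0
  Node 2: (V_2 - V_1)/13000 + (V_2 - 0)/12 = 0
Collecting terms (coefficients in siemens):
  0.001296·V_1 - 0.00007692·V_2 = 0.006098
  0.08341·V_2 - 0.00007692·V_1 = 0
Determinant D = (0.001296)(0.08341) - (-0.00007692)(-0.00007692) = 0.0001081
V_1 = [(0.006098)(0.08341) - (-0.00007692)(0)]/D = 4.704 V
V_2 = [(0.001296)(0) - (0.006098)(-0.00007692)]/D = 0.004338 V
Part 1:
  Read off the nodal solution: V_1 = 4.704 V
Part 2:
  I_R1 = (V_0 - V_1)/R1 = (5 - 4.704)/820 = 0.0003615 A
  Magnitude: I_R1 = 0.0003615 A
Part 3:
  I_R1 = (V_0 - V_1)/R1 = (5 - 4.704)/820 = 0.0003615 A
  P_R1 = I_R1² × R1 = (0.0003615)² × 820 = 0.0001071 W

Final answers:
1. V_1 = 4.704 V
2. I_R1 = 0.0003615 A
3. P_R1 = 0.0001071 W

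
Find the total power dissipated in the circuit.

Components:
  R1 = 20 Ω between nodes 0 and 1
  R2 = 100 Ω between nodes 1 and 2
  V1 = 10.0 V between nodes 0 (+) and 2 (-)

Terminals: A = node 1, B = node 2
Nodal analysis, taking node 2 as the 0 V reference.
Source V1 fixes V_0 = 10 V.
KCL at each unknown node (sum of currents leaving = 0; resistances in Ω):
  Node 1: (V_1 - 10)/20 + (V_1 - 0)/100 = 0
Collecting terms: 0.06 × V_1 = 0.5  =>  V_1 = 8.333 V
Power in each resistor, P = (ΔV)²/R:
  P_R1 = (10 - 8.333)²/20 = 0.1389 W
  P_R2 = (8.333 - 0)²/100 = 0.6944 W
P_total = P_R1 + P_R2 = 0.8333 W

Final answer: 0.8333 W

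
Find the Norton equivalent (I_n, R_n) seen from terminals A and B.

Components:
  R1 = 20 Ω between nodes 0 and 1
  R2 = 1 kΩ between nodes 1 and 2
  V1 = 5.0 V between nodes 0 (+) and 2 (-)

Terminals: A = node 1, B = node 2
Find the Thévenin equivalent first; then I_n = V_th/R_th and R_n = R_th.
Step 1 — V_th is the open-circuit voltage V_A - V_B (nothing connected across the terminals).
Nodal analysis, taking node 2 as the 0 V reference.
Source V1 fixes V_0 = 5 V.
KCL at each unknown node (sum of currents leaving = 0; resistances in Ω):
  Node 1: (V_1 - 5)/20 + (V_1 - 0)/1000 = 0
Collecting terms: 0.051 × V_1 = 0.25  =>  V_1 = 4.902 V
V_th = V_1 - V_2 = 4.902 - 0 = 4.902 V
Step 2 — R_th: zero the source — replace V1 by a short circuit (node 2 merges into node 0) — and find the resistance seen between A (node 1) and B (node 0).
Reduce the network between node 1 (A) and node 0 (B) by series/parallel combination:
  Rp1 = R1 ‖ R2 (parallel, both between nodes 0 and 1) = 1/(1/20 + 1/1000) = 19.61 Ω
R_th = 19.61 Ω
I_n = V_th/R_th = 4.902/19.61 = 0.25 A, and R_n = R_th = 19.61 Ω

Final answer: I_n = 0.25 A, R_n = 19.61 Ω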